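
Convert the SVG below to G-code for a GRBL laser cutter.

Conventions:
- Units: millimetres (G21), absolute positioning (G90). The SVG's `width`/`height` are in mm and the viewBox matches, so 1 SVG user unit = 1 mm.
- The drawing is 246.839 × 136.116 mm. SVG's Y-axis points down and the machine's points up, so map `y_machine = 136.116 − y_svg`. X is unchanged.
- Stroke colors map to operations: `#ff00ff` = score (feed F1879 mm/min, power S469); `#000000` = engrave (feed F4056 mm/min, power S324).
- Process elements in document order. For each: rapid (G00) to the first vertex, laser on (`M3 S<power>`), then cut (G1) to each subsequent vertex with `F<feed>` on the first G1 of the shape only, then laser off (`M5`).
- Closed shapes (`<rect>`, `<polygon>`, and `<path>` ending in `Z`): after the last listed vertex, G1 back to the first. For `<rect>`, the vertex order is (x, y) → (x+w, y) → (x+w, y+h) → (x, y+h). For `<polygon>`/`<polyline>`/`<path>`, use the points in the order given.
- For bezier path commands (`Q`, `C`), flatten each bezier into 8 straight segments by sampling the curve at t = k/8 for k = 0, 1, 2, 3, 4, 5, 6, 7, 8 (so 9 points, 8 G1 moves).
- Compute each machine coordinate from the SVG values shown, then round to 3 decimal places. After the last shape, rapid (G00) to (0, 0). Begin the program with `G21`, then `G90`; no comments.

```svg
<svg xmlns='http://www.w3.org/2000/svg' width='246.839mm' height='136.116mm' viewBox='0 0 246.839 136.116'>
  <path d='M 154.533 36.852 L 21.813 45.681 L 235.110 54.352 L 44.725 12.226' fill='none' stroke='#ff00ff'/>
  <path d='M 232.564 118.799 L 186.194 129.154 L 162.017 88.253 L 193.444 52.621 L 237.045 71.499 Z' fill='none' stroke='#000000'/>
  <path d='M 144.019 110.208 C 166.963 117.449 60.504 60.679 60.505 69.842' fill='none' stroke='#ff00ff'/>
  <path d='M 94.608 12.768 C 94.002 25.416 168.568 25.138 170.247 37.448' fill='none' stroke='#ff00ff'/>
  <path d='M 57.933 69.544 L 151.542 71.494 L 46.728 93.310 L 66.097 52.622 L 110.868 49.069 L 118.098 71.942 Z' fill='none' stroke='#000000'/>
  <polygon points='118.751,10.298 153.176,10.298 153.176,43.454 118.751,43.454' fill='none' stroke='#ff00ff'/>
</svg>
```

Since the viewBox matches the mm dimensions, user units are millimetres directly. The only transform is the Y-flip y_m = 136.116 − y_svg.

Shape 1 is a open polyline drawn with `<path>`. Its stroke #ff00ff means score at S469, F1879. After flipping Y the toolpath is (154.533,99.264) → (21.813,90.435) → (235.110,81.764) → (44.725,123.890).

Shape 2 is a regular polygon drawn with `<path>`. Its stroke #000000 means engrave at S324, F4056. After flipping Y the toolpath is (232.564,17.317) → (186.194,6.962) → (162.017,47.863) → (193.444,83.495) → (237.045,64.617) → (232.564,17.317), returning to the start.

Shape 3 is a cubic bezier drawn with `<path>`. Its stroke #ff00ff means score at S469, F1879. After flipping Y the toolpath is (144.019,25.908) → (147.018,25.939) → (140.649,30.449) → (127.677,37.914) → (110.866,46.812) → (92.979,55.619) → (76.780,62.814) → (65.034,66.873) → (60.505,66.274).

Shape 4 is a cubic bezier drawn with `<path>`. Its stroke #ff00ff means score at S469, F1879. After flipping Y the toolpath is (94.608,123.348) → (97.615,119.161) → (105.935,115.887) → (117.832,113.227) → (131.571,110.881) → (145.417,108.552) → (157.635,105.939) → (166.490,102.744) → (170.247,98.668).

Shape 5 is a closed polygon drawn with `<path>`. Its stroke #000000 means engrave at S324, F4056. After flipping Y the toolpath is (57.933,66.572) → (151.542,64.622) → (46.728,42.806) → (66.097,83.494) → (110.868,87.047) → (118.098,64.174) → (57.933,66.572), returning to the start.

Shape 6 is a rectangle drawn with `<polygon>`. Its stroke #ff00ff means score at S469, F1879. After flipping Y the toolpath is (118.751,125.818) → (153.176,125.818) → (153.176,92.662) → (118.751,92.662) → (118.751,125.818), returning to the start.

G21
G90
G00 X154.533 Y99.264
M3 S469
G1 X21.813 Y90.435 F1879
G1 X235.110 Y81.764
G1 X44.725 Y123.890
M5
G00 X232.564 Y17.317
M3 S324
G1 X186.194 Y6.962 F4056
G1 X162.017 Y47.863
G1 X193.444 Y83.495
G1 X237.045 Y64.617
G1 X232.564 Y17.317
M5
G00 X144.019 Y25.908
M3 S469
G1 X147.018 Y25.939 F1879
G1 X140.649 Y30.449
G1 X127.677 Y37.914
G1 X110.866 Y46.812
G1 X92.979 Y55.619
G1 X76.780 Y62.814
G1 X65.034 Y66.873
G1 X60.505 Y66.274
M5
G00 X94.608 Y123.348
M3 S469
G1 X97.615 Y119.161 F1879
G1 X105.935 Y115.887
G1 X117.832 Y113.227
G1 X131.571 Y110.881
G1 X145.417 Y108.552
G1 X157.635 Y105.939
G1 X166.490 Y102.744
G1 X170.247 Y98.668
M5
G00 X57.933 Y66.572
M3 S324
G1 X151.542 Y64.622 F4056
G1 X46.728 Y42.806
G1 X66.097 Y83.494
G1 X110.868 Y87.047
G1 X118.098 Y64.174
G1 X57.933 Y66.572
M5
G00 X118.751 Y125.818
M3 S469
G1 X153.176 Y125.818 F1879
G1 X153.176 Y92.662
G1 X118.751 Y92.662
G1 X118.751 Y125.818
M5
G00 X0.000 Y0.000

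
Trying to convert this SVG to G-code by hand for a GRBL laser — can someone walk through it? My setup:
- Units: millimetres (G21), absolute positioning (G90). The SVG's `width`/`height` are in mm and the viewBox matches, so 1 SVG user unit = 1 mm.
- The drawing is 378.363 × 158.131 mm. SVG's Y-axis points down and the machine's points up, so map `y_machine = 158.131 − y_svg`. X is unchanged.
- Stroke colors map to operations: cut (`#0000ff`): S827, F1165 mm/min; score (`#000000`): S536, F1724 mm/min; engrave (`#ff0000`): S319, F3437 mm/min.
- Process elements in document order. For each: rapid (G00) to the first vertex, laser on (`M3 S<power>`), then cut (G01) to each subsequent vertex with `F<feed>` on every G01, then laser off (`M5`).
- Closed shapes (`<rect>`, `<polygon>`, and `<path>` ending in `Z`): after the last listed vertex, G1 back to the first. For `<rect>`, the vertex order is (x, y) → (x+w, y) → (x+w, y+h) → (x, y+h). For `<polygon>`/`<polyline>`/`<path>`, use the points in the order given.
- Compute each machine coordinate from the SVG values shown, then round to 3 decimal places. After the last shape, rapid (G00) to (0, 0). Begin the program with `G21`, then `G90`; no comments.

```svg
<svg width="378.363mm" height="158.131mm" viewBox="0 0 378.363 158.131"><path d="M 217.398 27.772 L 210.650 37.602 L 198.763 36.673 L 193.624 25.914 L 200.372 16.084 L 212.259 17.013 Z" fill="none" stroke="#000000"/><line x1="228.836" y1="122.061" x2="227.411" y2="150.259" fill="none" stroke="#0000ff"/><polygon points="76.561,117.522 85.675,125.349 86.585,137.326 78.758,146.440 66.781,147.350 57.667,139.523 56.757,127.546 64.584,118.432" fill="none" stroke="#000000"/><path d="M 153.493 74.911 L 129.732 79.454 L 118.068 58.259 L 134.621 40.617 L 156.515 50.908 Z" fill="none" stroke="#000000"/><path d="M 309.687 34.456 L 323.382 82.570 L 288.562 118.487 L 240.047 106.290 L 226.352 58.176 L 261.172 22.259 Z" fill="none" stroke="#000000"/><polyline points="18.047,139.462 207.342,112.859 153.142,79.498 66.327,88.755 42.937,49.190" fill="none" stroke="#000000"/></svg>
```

Since the viewBox matches the mm dimensions, user units are millimetres directly. The only transform is the Y-flip y_m = 158.131 − y_svg.

Shape 1 is a regular polygon drawn with `<path>`. Its stroke #000000 means score at S536, F1724. After flipping Y the toolpath is (217.398,130.359) → (210.650,120.529) → (198.763,121.458) → (193.624,132.217) → (200.372,142.047) → (212.259,141.118) → (217.398,130.359), returning to the start.

Shape 2 is a line segment drawn with `<line>`. Its stroke #0000ff means cut at S827, F1165. After flipping Y the toolpath is (228.836,36.070) → (227.411,7.872).

Shape 3 is a regular polygon drawn with `<polygon>`. Its stroke #000000 means score at S536, F1724. After flipping Y the toolpath is (76.561,40.609) → (85.675,32.782) → (86.585,20.805) → (78.758,11.691) → (66.781,10.781) → (57.667,18.608) → (56.757,30.585) → (64.584,39.699) → (76.561,40.609), returning to the start.

Shape 4 is a regular polygon drawn with `<path>`. Its stroke #000000 means score at S536, F1724. After flipping Y the toolpath is (153.493,83.220) → (129.732,78.677) → (118.068,99.872) → (134.621,117.514) → (156.515,107.223) → (153.493,83.220), returning to the start.

Shape 5 is a regular polygon drawn with `<path>`. Its stroke #000000 means score at S536, F1724. After flipping Y the toolpath is (309.687,123.675) → (323.382,75.561) → (288.562,39.644) → (240.047,51.841) → (226.352,99.955) → (261.172,135.872) → (309.687,123.675), returning to the start.

Shape 6 is a open polyline drawn with `<polyline>`. Its stroke #000000 means score at S536, F1724. After flipping Y the toolpath is (18.047,18.669) → (207.342,45.272) → (153.142,78.633) → (66.327,69.376) → (42.937,108.941).

G21
G90
G00 X217.398 Y130.359
M3 S536
G01 X210.650 Y120.529 F1724
G01 X198.763 Y121.458 F1724
G01 X193.624 Y132.217 F1724
G01 X200.372 Y142.047 F1724
G01 X212.259 Y141.118 F1724
G01 X217.398 Y130.359 F1724
M5
G00 X228.836 Y36.070
M3 S827
G01 X227.411 Y7.872 F1165
M5
G00 X76.561 Y40.609
M3 S536
G01 X85.675 Y32.782 F1724
G01 X86.585 Y20.805 F1724
G01 X78.758 Y11.691 F1724
G01 X66.781 Y10.781 F1724
G01 X57.667 Y18.608 F1724
G01 X56.757 Y30.585 F1724
G01 X64.584 Y39.699 F1724
G01 X76.561 Y40.609 F1724
M5
G00 X153.493 Y83.220
M3 S536
G01 X129.732 Y78.677 F1724
G01 X118.068 Y99.872 F1724
G01 X134.621 Y117.514 F1724
G01 X156.515 Y107.223 F1724
G01 X153.493 Y83.220 F1724
M5
G00 X309.687 Y123.675
M3 S536
G01 X323.382 Y75.561 F1724
G01 X288.562 Y39.644 F1724
G01 X240.047 Y51.841 F1724
G01 X226.352 Y99.955 F1724
G01 X261.172 Y135.872 F1724
G01 X309.687 Y123.675 F1724
M5
G00 X18.047 Y18.669
M3 S536
G01 X207.342 Y45.272 F1724
G01 X153.142 Y78.633 F1724
G01 X66.327 Y69.376 F1724
G01 X42.937 Y108.941 F1724
M5
G00 X0.000 Y0.000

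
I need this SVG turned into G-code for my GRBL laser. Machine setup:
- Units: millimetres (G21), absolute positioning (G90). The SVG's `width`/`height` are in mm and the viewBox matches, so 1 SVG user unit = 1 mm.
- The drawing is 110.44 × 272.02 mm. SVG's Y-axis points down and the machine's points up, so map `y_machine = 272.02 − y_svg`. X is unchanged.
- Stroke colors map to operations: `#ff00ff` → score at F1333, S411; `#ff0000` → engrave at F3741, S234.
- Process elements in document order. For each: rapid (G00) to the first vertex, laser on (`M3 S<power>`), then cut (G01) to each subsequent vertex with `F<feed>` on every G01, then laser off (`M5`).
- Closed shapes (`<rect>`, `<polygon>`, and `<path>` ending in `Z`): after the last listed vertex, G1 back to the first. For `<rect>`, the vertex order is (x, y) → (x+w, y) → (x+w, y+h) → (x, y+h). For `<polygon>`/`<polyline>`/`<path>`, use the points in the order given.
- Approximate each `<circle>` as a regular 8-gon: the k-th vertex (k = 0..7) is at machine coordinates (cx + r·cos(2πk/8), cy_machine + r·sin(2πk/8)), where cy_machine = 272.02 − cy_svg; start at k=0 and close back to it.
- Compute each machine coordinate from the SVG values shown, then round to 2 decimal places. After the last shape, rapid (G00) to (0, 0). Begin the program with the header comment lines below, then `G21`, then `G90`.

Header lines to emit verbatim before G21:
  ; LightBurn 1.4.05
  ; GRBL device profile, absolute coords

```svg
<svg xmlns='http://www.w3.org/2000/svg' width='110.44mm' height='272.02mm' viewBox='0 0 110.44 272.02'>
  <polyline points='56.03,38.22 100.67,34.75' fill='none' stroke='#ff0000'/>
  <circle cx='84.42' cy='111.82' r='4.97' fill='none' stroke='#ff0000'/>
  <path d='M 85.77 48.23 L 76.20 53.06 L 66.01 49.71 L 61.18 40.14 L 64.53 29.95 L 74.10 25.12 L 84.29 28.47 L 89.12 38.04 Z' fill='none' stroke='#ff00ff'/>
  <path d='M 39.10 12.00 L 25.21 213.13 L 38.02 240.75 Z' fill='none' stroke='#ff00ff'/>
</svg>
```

1 u = 1 mm; y_m = 272.02 − y.

[1] `<polyline>` line segment, #ff0000→engrave S234 F3741: (56.03,233.80) → (100.67,237.27)

[2] `<circle>` circle, #ff0000→engrave S234 F3741: (89.39,160.20) → (87.93,163.71) → (84.42,165.17) → (80.91,163.71) → (79.45,160.20) → (80.91,156.69) → (84.42,155.23) → (87.93,156.69) → (89.39,160.20) (closed)

[3] `<path>` regular polygon, #ff00ff→score S411 F1333: (85.77,223.79) → (76.20,218.96) → (66.01,222.31) → (61.18,231.88) → (64.53,242.07) → (74.10,246.90) → (84.29,243.55) → (89.12,233.98) → (85.77,223.79) (closed)

[4] `<path>` closed polygon, #ff00ff→score S411 F1333: (39.10,260.02) → (25.21,58.89) → (38.02,31.27) → (39.10,260.02) (closed)

; LightBurn 1.4.05
; GRBL device profile, absolute coords
G21
G90
G00 X56.03 Y233.80
M3 S234
G01 X100.67 Y237.27 F3741
M5
G00 X89.39 Y160.20
M3 S234
G01 X87.93 Y163.71 F3741
G01 X84.42 Y165.17 F3741
G01 X80.91 Y163.71 F3741
G01 X79.45 Y160.20 F3741
G01 X80.91 Y156.69 F3741
G01 X84.42 Y155.23 F3741
G01 X87.93 Y156.69 F3741
G01 X89.39 Y160.20 F3741
M5
G00 X85.77 Y223.79
M3 S411
G01 X76.20 Y218.96 F1333
G01 X66.01 Y222.31 F1333
G01 X61.18 Y231.88 F1333
G01 X64.53 Y242.07 F1333
G01 X74.10 Y246.90 F1333
G01 X84.29 Y243.55 F1333
G01 X89.12 Y233.98 F1333
G01 X85.77 Y223.79 F1333
M5
G00 X39.10 Y260.02
M3 S411
G01 X25.21 Y58.89 F1333
G01 X38.02 Y31.27 F1333
G01 X39.10 Y260.02 F1333
M5
G00 X0.00 Y0.00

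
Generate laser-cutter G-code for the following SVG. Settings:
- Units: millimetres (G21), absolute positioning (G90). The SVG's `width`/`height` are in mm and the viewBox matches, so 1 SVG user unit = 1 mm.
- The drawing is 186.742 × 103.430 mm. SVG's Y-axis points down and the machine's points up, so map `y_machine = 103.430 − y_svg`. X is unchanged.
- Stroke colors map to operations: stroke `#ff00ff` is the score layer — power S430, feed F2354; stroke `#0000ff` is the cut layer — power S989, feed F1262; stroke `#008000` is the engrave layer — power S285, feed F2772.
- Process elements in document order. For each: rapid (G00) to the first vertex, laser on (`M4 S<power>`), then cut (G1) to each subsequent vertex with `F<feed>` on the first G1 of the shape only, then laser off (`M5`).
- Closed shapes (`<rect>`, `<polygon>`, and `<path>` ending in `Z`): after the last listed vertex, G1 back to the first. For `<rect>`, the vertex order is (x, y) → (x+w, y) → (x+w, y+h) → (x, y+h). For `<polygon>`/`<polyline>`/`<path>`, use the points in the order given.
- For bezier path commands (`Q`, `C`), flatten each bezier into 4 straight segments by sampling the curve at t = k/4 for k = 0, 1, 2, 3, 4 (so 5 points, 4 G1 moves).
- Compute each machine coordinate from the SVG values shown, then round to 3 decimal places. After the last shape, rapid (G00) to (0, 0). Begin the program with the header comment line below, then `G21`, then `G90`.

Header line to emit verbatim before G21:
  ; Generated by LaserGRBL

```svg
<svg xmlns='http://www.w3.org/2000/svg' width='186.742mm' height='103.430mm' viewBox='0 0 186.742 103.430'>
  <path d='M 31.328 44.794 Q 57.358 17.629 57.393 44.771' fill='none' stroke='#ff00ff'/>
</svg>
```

viewBox `0 0 186.742 103.430` with mm width/height → 1 unit = 1 mm. Flip: y_m = 103.430 − y_svg.

**Shape 1** — `<path>` quadratic bezier, stroke `#ff00ff` → score (S430, F2354). Control points (SVG): P0=(31.328,44.794), P1=(57.358,17.629), P2=(57.393,44.771); sampled at t=k/4. Machine vertices: (31.328,58.636) → (42.718,68.824) → (50.859,72.224) → (55.751,68.836) → (57.393,58.659). Open path.

; Generated by LaserGRBL
G21
G90
G00 X31.328 Y58.636
M4 S430
G1 X42.718 Y68.824 F2354
G1 X50.859 Y72.224
G1 X55.751 Y68.836
G1 X57.393 Y58.659
M5
G00 X0.000 Y0.000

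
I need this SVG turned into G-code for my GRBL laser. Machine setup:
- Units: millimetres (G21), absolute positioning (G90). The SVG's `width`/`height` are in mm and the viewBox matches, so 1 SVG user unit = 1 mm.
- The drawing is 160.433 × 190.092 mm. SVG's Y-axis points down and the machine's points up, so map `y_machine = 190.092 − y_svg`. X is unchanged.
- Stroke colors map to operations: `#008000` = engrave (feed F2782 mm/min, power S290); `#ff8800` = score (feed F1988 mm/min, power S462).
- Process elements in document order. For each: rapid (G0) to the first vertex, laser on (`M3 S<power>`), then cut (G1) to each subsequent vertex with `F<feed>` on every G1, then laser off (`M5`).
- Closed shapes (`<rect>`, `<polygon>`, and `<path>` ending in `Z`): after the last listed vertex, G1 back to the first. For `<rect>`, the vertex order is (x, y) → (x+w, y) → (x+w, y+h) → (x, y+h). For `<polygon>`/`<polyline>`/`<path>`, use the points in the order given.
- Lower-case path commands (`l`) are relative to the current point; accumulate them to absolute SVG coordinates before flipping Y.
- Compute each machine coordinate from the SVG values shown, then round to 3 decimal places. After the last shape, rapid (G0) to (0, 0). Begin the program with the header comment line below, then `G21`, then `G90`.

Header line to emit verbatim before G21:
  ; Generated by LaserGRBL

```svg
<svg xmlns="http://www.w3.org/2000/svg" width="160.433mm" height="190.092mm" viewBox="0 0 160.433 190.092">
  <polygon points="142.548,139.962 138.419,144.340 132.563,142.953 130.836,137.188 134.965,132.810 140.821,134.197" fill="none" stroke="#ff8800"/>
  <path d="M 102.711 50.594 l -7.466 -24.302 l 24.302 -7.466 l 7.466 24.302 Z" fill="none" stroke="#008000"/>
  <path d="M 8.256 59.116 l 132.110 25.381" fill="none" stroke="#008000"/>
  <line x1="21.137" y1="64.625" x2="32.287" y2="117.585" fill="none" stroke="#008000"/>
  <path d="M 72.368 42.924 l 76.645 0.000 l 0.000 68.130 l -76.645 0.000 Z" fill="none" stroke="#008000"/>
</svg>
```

; Generated by LaserGRBL
G21
G90
G0 X142.548 Y50.130
M3 S462
G1 X138.419 Y45.752 F1988
G1 X132.563 Y47.139 F1988
G1 X130.836 Y52.904 F1988
G1 X134.965 Y57.282 F1988
G1 X140.821 Y55.895 F1988
G1 X142.548 Y50.130 F1988
M5
G0 X102.711 Y139.498
M3 S290
G1 X95.245 Y163.800 F2782
G1 X119.547 Y171.266 F2782
G1 X127.013 Y146.964 F2782
G1 X102.711 Y139.498 F2782
M5
G0 X8.256 Y130.976
M3 S290
G1 X140.366 Y105.595 F2782
M5
G0 X21.137 Y125.467
M3 S290
G1 X32.287 Y72.507 F2782
M5
G0 X72.368 Y147.168
M3 S290
G1 X149.013 Y147.168 F2782
G1 X149.013 Y79.038 F2782
G1 X72.368 Y79.038 F2782
G1 X72.368 Y147.168 F2782
M5
G0 X0.000 Y0.000

Since the viewBox matches the mm dimensions, user units are millimetres directly. The only transform is the Y-flip y_m = 190.092 − y_svg.

Shape 1 is a regular polygon drawn with `<polygon>`. Its stroke #ff8800 means score at S462, F1988. After flipping Y the toolpath is (142.548,50.130) → (138.419,45.752) → (132.563,47.139) → (130.836,52.904) → (134.965,57.282) → (140.821,55.895) → (142.548,50.130), returning to the start.

Shape 2 is a regular polygon drawn with `<path>`. Its stroke #008000 means engrave at S290, F2782. After flipping Y the toolpath is (102.711,139.498) → (95.245,163.800) → (119.547,171.266) → (127.013,146.964) → (102.711,139.498), returning to the start.

Shape 3 is a line segment drawn with `<path>`. Its stroke #008000 means engrave at S290, F2782. After flipping Y the toolpath is (8.256,130.976) → (140.366,105.595).

Shape 4 is a line segment drawn with `<line>`. Its stroke #008000 means engrave at S290, F2782. After flipping Y the toolpath is (21.137,125.467) → (32.287,72.507).

Shape 5 is a rectangle drawn with `<path>`. Its stroke #008000 means engrave at S290, F2782. After flipping Y the toolpath is (72.368,147.168) → (149.013,147.168) → (149.013,79.038) → (72.368,79.038) → (72.368,147.168), returning to the start.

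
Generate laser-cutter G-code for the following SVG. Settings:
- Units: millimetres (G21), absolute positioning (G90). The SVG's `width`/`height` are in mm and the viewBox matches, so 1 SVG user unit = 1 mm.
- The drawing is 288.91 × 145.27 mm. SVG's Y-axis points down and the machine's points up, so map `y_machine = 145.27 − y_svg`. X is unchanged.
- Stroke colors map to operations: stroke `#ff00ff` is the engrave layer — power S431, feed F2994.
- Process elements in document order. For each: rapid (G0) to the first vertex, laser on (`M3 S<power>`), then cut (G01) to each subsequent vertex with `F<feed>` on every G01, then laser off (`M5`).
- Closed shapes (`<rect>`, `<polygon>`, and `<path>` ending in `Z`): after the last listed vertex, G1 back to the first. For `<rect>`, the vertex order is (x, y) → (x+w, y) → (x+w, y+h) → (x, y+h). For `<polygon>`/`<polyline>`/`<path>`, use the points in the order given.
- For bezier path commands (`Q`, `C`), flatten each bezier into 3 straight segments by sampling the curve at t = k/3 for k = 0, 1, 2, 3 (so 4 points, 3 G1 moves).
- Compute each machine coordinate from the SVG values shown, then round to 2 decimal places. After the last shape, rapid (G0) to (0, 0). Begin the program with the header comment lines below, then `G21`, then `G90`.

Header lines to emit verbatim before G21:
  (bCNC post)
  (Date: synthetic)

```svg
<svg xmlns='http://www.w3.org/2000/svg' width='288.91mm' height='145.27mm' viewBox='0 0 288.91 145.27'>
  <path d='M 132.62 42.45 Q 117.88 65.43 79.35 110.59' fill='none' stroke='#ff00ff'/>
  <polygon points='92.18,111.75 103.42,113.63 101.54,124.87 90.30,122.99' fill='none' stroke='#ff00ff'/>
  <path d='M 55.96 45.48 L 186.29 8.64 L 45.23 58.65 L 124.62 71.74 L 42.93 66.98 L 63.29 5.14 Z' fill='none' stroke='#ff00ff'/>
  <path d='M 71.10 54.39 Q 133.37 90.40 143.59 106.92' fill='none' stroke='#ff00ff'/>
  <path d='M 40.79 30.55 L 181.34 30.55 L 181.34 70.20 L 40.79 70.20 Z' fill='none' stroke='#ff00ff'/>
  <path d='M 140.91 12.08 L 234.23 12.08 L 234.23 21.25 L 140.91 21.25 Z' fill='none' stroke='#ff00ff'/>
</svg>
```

Since the viewBox matches the mm dimensions, user units are millimetres directly. The only transform is the Y-flip y_m = 145.27 − y_svg.

Shape 1 is a quadratic bezier drawn with `<path>`. Its stroke #ff00ff means engrave at S431, F2994. After flipping Y the toolpath is (132.62,102.82) → (120.15,85.04) → (102.39,62.32) → (79.35,34.68).

Shape 2 is a regular polygon drawn with `<polygon>`. Its stroke #ff00ff means engrave at S431, F2994. After flipping Y the toolpath is (92.18,33.52) → (103.42,31.64) → (101.54,20.40) → (90.30,22.28) → (92.18,33.52), returning to the start.

Shape 3 is a closed polygon drawn with `<path>`. Its stroke #ff00ff means engrave at S431, F2994. After flipping Y the toolpath is (55.96,99.79) → (186.29,136.63) → (45.23,86.62) → (124.62,73.53) → (42.93,78.29) → (63.29,140.13) → (55.96,99.79), returning to the start.

Shape 4 is a quadratic bezier drawn with `<path>`. Its stroke #ff00ff means engrave at S431, F2994. After flipping Y the toolpath is (71.10,90.88) → (106.83,69.04) → (130.99,51.53) → (143.59,38.35).

Shape 5 is a rectangle drawn with `<path>`. Its stroke #ff00ff means engrave at S431, F2994. After flipping Y the toolpath is (40.79,114.72) → (181.34,114.72) → (181.34,75.07) → (40.79,75.07) → (40.79,114.72), returning to the start.

Shape 6 is a rectangle drawn with `<path>`. Its stroke #ff00ff means engrave at S431, F2994. After flipping Y the toolpath is (140.91,133.19) → (234.23,133.19) → (234.23,124.02) → (140.91,124.02) → (140.91,133.19), returning to the start.

(bCNC post)
(Date: synthetic)
G21
G90
G0 X132.62 Y102.82
M3 S431
G01 X120.15 Y85.04 F2994
G01 X102.39 Y62.32 F2994
G01 X79.35 Y34.68 F2994
M5
G0 X92.18 Y33.52
M3 S431
G01 X103.42 Y31.64 F2994
G01 X101.54 Y20.40 F2994
G01 X90.30 Y22.28 F2994
G01 X92.18 Y33.52 F2994
M5
G0 X55.96 Y99.79
M3 S431
G01 X186.29 Y136.63 F2994
G01 X45.23 Y86.62 F2994
G01 X124.62 Y73.53 F2994
G01 X42.93 Y78.29 F2994
G01 X63.29 Y140.13 F2994
G01 X55.96 Y99.79 F2994
M5
G0 X71.10 Y90.88
M3 S431
G01 X106.83 Y69.04 F2994
G01 X130.99 Y51.53 F2994
G01 X143.59 Y38.35 F2994
M5
G0 X40.79 Y114.72
M3 S431
G01 X181.34 Y114.72 F2994
G01 X181.34 Y75.07 F2994
G01 X40.79 Y75.07 F2994
G01 X40.79 Y114.72 F2994
M5
G0 X140.91 Y133.19
M3 S431
G01 X234.23 Y133.19 F2994
G01 X234.23 Y124.02 F2994
G01 X140.91 Y124.02 F2994
G01 X140.91 Y133.19 F2994
M5
G0 X0.00 Y0.00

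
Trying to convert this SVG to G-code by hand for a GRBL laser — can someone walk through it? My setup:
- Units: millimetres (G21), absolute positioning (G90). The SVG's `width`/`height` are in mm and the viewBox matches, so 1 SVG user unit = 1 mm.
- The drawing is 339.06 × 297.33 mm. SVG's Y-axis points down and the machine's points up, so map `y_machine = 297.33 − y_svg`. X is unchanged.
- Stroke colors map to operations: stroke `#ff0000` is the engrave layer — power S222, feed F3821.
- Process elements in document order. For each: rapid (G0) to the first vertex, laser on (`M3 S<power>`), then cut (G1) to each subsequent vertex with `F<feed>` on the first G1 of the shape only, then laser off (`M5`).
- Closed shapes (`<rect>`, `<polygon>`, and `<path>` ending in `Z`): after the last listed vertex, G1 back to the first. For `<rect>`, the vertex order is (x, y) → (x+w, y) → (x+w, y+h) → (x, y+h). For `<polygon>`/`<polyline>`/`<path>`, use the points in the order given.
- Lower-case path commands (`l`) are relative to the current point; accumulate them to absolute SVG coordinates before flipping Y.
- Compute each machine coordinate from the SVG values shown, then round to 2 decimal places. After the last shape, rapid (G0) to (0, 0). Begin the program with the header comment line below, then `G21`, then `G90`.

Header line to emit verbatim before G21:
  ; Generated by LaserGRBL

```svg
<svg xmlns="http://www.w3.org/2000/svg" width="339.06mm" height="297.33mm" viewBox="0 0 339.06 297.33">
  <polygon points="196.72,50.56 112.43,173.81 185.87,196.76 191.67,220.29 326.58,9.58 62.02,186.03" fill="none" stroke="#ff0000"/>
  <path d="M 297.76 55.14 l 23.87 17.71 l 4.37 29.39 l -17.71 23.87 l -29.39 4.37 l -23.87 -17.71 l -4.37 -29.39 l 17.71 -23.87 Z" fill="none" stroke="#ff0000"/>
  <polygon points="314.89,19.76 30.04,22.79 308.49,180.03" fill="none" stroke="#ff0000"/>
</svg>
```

1 u = 1 mm; y_m = 297.33 − y.

[1] `<polygon>` closed polygon, #ff0000→engrave S222 F3821: (196.72,246.77) → (112.43,123.52) → (185.87,100.57) → (191.67,77.04) → (326.58,287.75) → (62.02,111.30) → (196.72,246.77) (closed)

[2] `<path>` regular polygon, #ff0000→engrave S222 F3821: (297.76,242.19) → (321.63,224.48) → (326.00,195.09) → (308.29,171.22) → (278.90,166.85) → (255.03,184.56) → (250.66,213.95) → (268.37,237.82) → (297.76,242.19) (closed)

[3] `<polygon>` closed polygon, #ff0000→engrave S222 F3821: (314.89,277.57) → (30.04,274.54) → (308.49,117.30) → (314.89,277.57) (closed)

; Generated by LaserGRBL
G21
G90
G0 X196.72 Y246.77
M3 S222
G1 X112.43 Y123.52 F3821
G1 X185.87 Y100.57
G1 X191.67 Y77.04
G1 X326.58 Y287.75
G1 X62.02 Y111.30
G1 X196.72 Y246.77
M5
G0 X297.76 Y242.19
M3 S222
G1 X321.63 Y224.48 F3821
G1 X326.00 Y195.09
G1 X308.29 Y171.22
G1 X278.90 Y166.85
G1 X255.03 Y184.56
G1 X250.66 Y213.95
G1 X268.37 Y237.82
G1 X297.76 Y242.19
M5
G0 X314.89 Y277.57
M3 S222
G1 X30.04 Y274.54 F3821
G1 X308.49 Y117.30
G1 X314.89 Y277.57
M5
G0 X0.00 Y0.00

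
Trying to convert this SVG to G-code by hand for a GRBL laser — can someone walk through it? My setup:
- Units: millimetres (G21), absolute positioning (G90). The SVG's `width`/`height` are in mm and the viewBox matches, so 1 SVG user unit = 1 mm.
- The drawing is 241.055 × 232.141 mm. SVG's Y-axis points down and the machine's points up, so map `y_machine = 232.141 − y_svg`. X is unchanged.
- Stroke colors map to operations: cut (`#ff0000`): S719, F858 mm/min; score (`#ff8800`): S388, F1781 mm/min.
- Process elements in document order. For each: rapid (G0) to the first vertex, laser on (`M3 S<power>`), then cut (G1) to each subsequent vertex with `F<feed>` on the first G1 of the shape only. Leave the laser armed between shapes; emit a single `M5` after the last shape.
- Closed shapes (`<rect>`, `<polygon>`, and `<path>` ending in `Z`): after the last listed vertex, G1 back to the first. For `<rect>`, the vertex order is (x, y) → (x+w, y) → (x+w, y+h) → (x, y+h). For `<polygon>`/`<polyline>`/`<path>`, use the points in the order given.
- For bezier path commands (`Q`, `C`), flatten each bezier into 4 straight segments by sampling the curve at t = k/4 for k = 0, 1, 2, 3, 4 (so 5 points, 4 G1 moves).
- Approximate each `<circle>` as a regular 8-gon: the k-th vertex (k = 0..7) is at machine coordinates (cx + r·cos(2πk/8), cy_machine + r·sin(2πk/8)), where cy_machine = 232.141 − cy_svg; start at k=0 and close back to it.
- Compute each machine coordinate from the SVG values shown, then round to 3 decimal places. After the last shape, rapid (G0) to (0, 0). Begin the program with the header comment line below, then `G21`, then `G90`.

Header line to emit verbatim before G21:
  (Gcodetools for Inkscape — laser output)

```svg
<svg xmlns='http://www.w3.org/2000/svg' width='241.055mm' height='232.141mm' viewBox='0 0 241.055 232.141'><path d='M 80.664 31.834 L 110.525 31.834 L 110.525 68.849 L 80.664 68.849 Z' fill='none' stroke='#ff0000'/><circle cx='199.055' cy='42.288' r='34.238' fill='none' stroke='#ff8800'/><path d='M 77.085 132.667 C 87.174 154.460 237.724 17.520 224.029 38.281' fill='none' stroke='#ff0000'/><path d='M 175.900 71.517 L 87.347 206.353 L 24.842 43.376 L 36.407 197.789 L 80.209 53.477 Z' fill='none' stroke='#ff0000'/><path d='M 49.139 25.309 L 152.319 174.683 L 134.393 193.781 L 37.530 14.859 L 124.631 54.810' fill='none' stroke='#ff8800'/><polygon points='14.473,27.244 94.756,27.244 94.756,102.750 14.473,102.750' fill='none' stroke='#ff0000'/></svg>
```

(Gcodetools for Inkscape — laser output)
G21
G90
G0 X80.664 Y200.307
M3 S719
G1 X110.525 Y200.307 F858
G1 X110.525 Y163.292
G1 X80.664 Y163.292
G1 X80.664 Y200.307
G0 X233.293 Y189.853
M3 S388
G1 X223.265 Y214.063 F1781
G1 X199.055 Y224.091
G1 X174.845 Y214.063
G1 X164.817 Y189.853
G1 X174.845 Y165.643
G1 X199.055 Y155.615
G1 X223.265 Y165.643
G1 X233.293 Y189.853
G0 X77.085 Y99.474
M3 S719
G1 X106.227 Y107.947 F858
G1 X159.476 Y146.280
G1 X208.265 Y184.806
G1 X224.029 Y193.860
G0 X175.900 Y160.624
M3 S719
G1 X87.347 Y25.788 F858
G1 X24.842 Y188.765
G1 X36.407 Y34.352
G1 X80.209 Y178.664
G1 X175.900 Y160.624
G0 X49.139 Y206.832
M3 S388
G1 X152.319 Y57.458 F1781
G1 X134.393 Y38.360
G1 X37.530 Y217.282
G1 X124.631 Y177.331
G0 X14.473 Y204.897
M3 S719
G1 X94.756 Y204.897 F858
G1 X94.756 Y129.391
G1 X14.473 Y129.391
G1 X14.473 Y204.897
M5
G0 X0.000 Y0.000

Since the viewBox matches the mm dimensions, user units are millimetres directly. The only transform is the Y-flip y_m = 232.141 − y_svg.

Shape 1 is a rectangle drawn with `<path>`. Its stroke #ff0000 means cut at S719, F858. After flipping Y the toolpath is (80.664,200.307) → (110.525,200.307) → (110.525,163.292) → (80.664,163.292) → (80.664,200.307), returning to the start.

Shape 2 is a circle drawn with `<circle>`. Its stroke #ff8800 means score at S388, F1781. After flipping Y the toolpath is (233.293,189.853) → (223.265,214.063) → (199.055,224.091) → (174.845,214.063) → (164.817,189.853) → (174.845,165.643) → (199.055,155.615) → (223.265,165.643) → (233.293,189.853), returning to the start.

Shape 3 is a cubic bezier drawn with `<path>`. Its stroke #ff0000 means cut at S719, F858. After flipping Y the toolpath is (77.085,99.474) → (106.227,107.947) → (159.476,146.280) → (208.265,184.806) → (224.029,193.860).

Shape 4 is a closed polygon drawn with `<path>`. Its stroke #ff0000 means cut at S719, F858. After flipping Y the toolpath is (175.900,160.624) → (87.347,25.788) → (24.842,188.765) → (36.407,34.352) → (80.209,178.664) → (175.900,160.624), returning to the start.

Shape 5 is a open polyline drawn with `<path>`. Its stroke #ff8800 means score at S388, F1781. After flipping Y the toolpath is (49.139,206.832) → (152.319,57.458) → (134.393,38.360) → (37.530,217.282) → (124.631,177.331).

Shape 6 is a rectangle drawn with `<polygon>`. Its stroke #ff0000 means cut at S719, F858. After flipping Y the toolpath is (14.473,204.897) → (94.756,204.897) → (94.756,129.391) → (14.473,129.391) → (14.473,204.897), returning to the start.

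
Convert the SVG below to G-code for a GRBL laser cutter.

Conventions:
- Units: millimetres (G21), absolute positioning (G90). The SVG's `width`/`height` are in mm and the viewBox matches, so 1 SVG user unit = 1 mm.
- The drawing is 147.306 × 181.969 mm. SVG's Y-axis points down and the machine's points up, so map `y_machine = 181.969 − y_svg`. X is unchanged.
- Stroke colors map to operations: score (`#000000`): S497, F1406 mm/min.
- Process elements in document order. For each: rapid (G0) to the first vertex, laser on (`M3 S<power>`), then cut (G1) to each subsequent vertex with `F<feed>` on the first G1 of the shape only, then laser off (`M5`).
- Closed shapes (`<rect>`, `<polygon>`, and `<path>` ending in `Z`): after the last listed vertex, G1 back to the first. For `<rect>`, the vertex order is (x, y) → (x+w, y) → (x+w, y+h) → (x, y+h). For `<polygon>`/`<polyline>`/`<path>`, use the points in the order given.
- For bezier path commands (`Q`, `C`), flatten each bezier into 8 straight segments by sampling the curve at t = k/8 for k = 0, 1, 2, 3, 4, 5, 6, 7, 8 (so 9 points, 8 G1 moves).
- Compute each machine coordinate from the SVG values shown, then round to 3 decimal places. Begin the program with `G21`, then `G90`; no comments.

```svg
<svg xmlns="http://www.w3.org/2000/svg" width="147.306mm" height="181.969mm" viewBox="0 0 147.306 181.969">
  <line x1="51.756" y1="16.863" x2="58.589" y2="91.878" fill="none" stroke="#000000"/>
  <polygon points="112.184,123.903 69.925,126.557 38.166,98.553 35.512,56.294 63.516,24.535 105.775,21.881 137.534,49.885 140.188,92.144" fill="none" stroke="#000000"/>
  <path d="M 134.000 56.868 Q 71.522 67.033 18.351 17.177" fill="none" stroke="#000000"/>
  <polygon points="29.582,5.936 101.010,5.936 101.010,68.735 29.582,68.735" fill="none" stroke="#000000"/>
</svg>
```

Since the viewBox matches the mm dimensions, user units are millimetres directly. The only transform is the Y-flip y_m = 181.969 − y_svg.

Shape 1 is a line segment drawn with `<line>`. Its stroke #000000 means score at S497, F1406. After flipping Y the toolpath is (51.756,165.106) → (58.589,90.091).

Shape 2 is a regular polygon drawn with `<polygon>`. Its stroke #000000 means score at S497, F1406. After flipping Y the toolpath is (112.184,58.066) → (69.925,55.412) → (38.166,83.416) → (35.512,125.675) → (63.516,157.434) → (105.775,160.088) → (137.534,132.084) → (140.188,89.825) → (112.184,58.066), returning to the start.

Shape 3 is a quadratic bezier drawn with `<path>`. Its stroke #000000 means score at S497, F1406. After flipping Y the toolpath is (134.000,125.101) → (118.526,123.498) → (103.343,123.770) → (88.450,125.918) → (73.849,129.941) → (59.538,135.840) → (45.518,143.615) → (31.789,153.266) → (18.351,164.792).

Shape 4 is a rectangle drawn with `<polygon>`. Its stroke #000000 means score at S497, F1406. After flipping Y the toolpath is (29.582,176.033) → (101.010,176.033) → (101.010,113.234) → (29.582,113.234) → (29.582,176.033), returning to the start.

G21
G90
G0 X51.756 Y165.106
M3 S497
G1 X58.589 Y90.091 F1406
M5
G0 X112.184 Y58.066
M3 S497
G1 X69.925 Y55.412 F1406
G1 X38.166 Y83.416
G1 X35.512 Y125.675
G1 X63.516 Y157.434
G1 X105.775 Y160.088
G1 X137.534 Y132.084
G1 X140.188 Y89.825
G1 X112.184 Y58.066
M5
G0 X134.000 Y125.101
M3 S497
G1 X118.526 Y123.498 F1406
G1 X103.343 Y123.770
G1 X88.450 Y125.918
G1 X73.849 Y129.941
G1 X59.538 Y135.840
G1 X45.518 Y143.615
G1 X31.789 Y153.266
G1 X18.351 Y164.792
M5
G0 X29.582 Y176.033
M3 S497
G1 X101.010 Y176.033 F1406
G1 X101.010 Y113.234
G1 X29.582 Y113.234
G1 X29.582 Y176.033
M5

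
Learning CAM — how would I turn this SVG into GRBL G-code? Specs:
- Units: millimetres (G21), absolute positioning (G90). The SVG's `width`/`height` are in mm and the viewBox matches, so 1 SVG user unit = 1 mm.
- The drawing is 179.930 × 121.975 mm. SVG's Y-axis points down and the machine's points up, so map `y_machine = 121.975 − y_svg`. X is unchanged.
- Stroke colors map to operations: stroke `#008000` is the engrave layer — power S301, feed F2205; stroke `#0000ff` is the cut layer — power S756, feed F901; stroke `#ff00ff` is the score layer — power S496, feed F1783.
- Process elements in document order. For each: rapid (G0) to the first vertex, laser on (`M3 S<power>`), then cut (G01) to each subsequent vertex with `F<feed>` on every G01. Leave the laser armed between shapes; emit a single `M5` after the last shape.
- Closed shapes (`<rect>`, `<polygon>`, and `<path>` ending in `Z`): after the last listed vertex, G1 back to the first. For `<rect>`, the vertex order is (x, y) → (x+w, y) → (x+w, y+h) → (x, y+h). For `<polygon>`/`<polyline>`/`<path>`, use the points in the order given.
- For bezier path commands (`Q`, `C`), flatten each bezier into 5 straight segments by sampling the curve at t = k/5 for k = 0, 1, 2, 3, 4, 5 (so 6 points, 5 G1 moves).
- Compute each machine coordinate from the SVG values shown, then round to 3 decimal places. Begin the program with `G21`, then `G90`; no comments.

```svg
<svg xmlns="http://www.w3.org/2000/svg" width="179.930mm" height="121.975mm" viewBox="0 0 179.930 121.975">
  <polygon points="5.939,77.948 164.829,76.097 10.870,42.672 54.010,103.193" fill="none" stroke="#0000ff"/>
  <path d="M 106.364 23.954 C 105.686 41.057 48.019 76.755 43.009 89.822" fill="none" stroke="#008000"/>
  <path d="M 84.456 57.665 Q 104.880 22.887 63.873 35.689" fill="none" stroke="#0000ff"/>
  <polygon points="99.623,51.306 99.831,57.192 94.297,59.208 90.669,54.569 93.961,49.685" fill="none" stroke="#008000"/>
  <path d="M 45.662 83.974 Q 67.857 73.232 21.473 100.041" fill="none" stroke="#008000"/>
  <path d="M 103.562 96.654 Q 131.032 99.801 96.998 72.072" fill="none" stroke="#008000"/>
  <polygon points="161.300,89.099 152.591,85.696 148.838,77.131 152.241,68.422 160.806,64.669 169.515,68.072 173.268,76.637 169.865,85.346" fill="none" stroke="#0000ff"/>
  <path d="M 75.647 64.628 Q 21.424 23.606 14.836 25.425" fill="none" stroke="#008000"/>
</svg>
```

G21
G90
G0 X5.939 Y44.027
M3 S756
G01 X164.829 Y45.878 F901
G01 X10.870 Y79.303 F901
G01 X54.010 Y18.782 F901
G01 X5.939 Y44.027 F901
G0 X106.364 Y98.021
M3 S301
G01 X99.996 Y85.858 F2205
G01 X85.213 Y71.210 F2205
G01 X67.279 Y56.058 F2205
G01 X51.457 Y42.379 F2205
G01 X43.009 Y32.153 F2205
G0 X84.456 Y64.310
M3 S756
G01 X90.168 Y76.318 F901
G01 X90.966 Y84.520 F901
G01 X86.850 Y88.915 F901
G01 X77.819 Y89.504 F901
G01 X63.873 Y86.286 F901
G0 X99.623 Y70.669
M3 S301
G01 X99.831 Y64.783 F2205
G01 X94.297 Y62.767 F2205
G01 X90.669 Y67.406 F2205
G01 X93.961 Y72.290 F2205
G01 X99.623 Y70.669 F2205
G0 X45.662 Y38.001
M3 S301
G01 X51.797 Y40.796 F2205
G01 X52.445 Y40.586 F2205
G01 X47.608 Y37.373 F2205
G01 X37.283 Y31.156 F2205
G01 X21.473 Y21.934 F2205
G0 X103.562 Y25.321
M3 S301
G01 X112.090 Y25.297 F2205
G01 X115.697 Y27.744 F2205
G01 X114.385 Y32.660 F2205
G01 X108.151 Y40.046 F2205
G01 X96.998 Y49.903 F2205
G0 X161.300 Y32.876
M3 S756
G01 X152.591 Y36.279 F901
G01 X148.838 Y44.844 F901
G01 X152.241 Y53.553 F901
G01 X160.806 Y57.306 F901
G01 X169.515 Y53.903 F901
G01 X173.268 Y45.338 F901
G01 X169.865 Y36.629 F901
G01 X161.300 Y32.876 F901
G0 X75.647 Y57.347
M3 S301
G01 X55.863 Y72.042 F2205
G01 X39.890 Y83.310 F2205
G01 X27.728 Y91.151 F2205
G01 X19.377 Y95.564 F2205
G01 X14.836 Y96.550 F2205
M5

1 u = 1 mm; y_m = 121.975 − y.

[1] `<polygon>` closed polygon, #0000ff→cut S756 F901: (5.939,44.027) → (164.829,45.878) → (10.870,79.303) → (54.010,18.782) → (5.939,44.027) (closed)

[2] `<path>` cubic bezier, #008000→engrave S301 F2205: (106.364,98.021) → (99.996,85.858) → (85.213,71.210) → (67.279,56.058) → (51.457,42.379) → (43.009,32.153)

[3] `<path>` quadratic bezier, #0000ff→cut S756 F901: (84.456,64.310) → (90.168,76.318) → (90.966,84.520) → (86.850,88.915) → (77.819,89.504) → (63.873,86.286)

[4] `<polygon>` regular polygon, #008000→engrave S301 F2205: (99.623,70.669) → (99.831,64.783) → (94.297,62.767) → (90.669,67.406) → (93.961,72.290) → (99.623,70.669) (closed)

[5] `<path>` quadratic bezier, #008000→engrave S301 F2205: (45.662,38.001) → (51.797,40.796) → (52.445,40.586) → (47.608,37.373) → (37.283,31.156) → (21.473,21.934)

[6] `<path>` quadratic bezier, #008000→engrave S301 F2205: (103.562,25.321) → (112.090,25.297) → (115.697,27.744) → (114.385,32.660) → (108.151,40.046) → (96.998,49.903)

[7] `<polygon>` regular polygon, #0000ff→cut S756 F901: (161.300,32.876) → (152.591,36.279) → (148.838,44.844) → (152.241,53.553) → (160.806,57.306) → (169.515,53.903) → (173.268,45.338) → (169.865,36.629) → (161.300,32.876) (closed)

[8] `<path>` quadratic bezier, #008000→engrave S301 F2205: (75.647,57.347) → (55.863,72.042) → (39.890,83.310) → (27.728,91.151) → (19.377,95.564) → (14.836,96.550)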